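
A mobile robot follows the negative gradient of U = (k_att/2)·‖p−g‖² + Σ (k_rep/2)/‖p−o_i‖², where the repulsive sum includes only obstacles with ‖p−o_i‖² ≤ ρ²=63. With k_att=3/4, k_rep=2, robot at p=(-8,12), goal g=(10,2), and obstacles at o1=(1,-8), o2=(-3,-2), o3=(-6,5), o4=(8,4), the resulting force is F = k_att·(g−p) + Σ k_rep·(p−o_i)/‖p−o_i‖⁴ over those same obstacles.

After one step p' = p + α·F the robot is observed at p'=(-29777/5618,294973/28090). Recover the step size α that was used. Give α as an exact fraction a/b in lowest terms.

α = 1/5

F_att = 3/4·(g−p) = 3/4·(18,-10) = (13.5000,-7.5000)
o1: d²=481 > ρ²=63 → inactive
o2: d²=221 > ρ²=63 → inactive
o3: d²=53 ≤ ρ²=63; F_rep = 2·(-2,7)/53² = (-0.0014,0.0050)
o4: d²=320 > ρ²=63 → inactive
F = F_att + ΣF_rep = (13.4986,-7.4950)
Δp = p'−p = (2.6997,-1.4990); α = Δx/Fx = (15167/5618) / (75835/5618) = 1/5
check: Δy/Fy = (-42107/28090) / (-42107/5618) = 1/5 ✓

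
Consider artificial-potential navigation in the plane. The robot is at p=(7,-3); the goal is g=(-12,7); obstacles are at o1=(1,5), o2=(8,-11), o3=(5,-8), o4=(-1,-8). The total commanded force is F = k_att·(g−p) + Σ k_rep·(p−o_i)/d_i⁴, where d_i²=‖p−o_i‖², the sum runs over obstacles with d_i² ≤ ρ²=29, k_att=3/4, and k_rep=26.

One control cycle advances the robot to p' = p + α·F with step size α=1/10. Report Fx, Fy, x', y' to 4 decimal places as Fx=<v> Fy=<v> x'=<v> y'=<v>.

F_att = 3/4·(g−p) = 3/4·(-19,10) = (-14.2500,7.5000)
o1: d²=100 > ρ²=29 → inactive
o2: d²=65 > ρ²=29 → inactive
o3: d²=29 ≤ ρ²=29; F_rep = 26·(2,5)/29² = (0.0618,0.1546)
o4: d²=89 > ρ²=29 → inactive
F = F_att + ΣF_rep = (-14.1882,7.6546)
p' = p + 1/10·F = (5.5812,-2.2345)

Fx=-14.1882 Fy=7.6546 x'=5.5812 y'=-2.2345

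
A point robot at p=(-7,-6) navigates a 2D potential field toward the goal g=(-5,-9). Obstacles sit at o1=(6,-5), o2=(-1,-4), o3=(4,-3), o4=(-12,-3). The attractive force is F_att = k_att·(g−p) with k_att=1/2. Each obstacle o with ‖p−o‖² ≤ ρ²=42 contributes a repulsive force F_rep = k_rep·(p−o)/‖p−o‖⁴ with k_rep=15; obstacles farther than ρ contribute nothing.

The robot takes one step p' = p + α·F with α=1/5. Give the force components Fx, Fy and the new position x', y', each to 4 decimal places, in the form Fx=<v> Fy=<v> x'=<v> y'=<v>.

F_att = 1/2·(g−p) = 1/2·(2,-3) = (1.0000,-1.5000)
o1: d²=170 > ρ²=42 → inactive
o2: d²=40 ≤ ρ²=42; F_rep = 15·(-6,-2)/40² = (-0.0563,-0.0187)
o3: d²=130 > ρ²=42 → inactive
o4: d²=34 ≤ ρ²=42; F_rep = 15·(5,-3)/34² = (0.0649,-0.0389)
F = F_att + ΣF_rep = (1.0086,-1.5577)
p' = p + 1/5·F = (-6.7983,-6.3115)

Fx=1.0086 Fy=-1.5577 x'=-6.7983 y'=-6.3115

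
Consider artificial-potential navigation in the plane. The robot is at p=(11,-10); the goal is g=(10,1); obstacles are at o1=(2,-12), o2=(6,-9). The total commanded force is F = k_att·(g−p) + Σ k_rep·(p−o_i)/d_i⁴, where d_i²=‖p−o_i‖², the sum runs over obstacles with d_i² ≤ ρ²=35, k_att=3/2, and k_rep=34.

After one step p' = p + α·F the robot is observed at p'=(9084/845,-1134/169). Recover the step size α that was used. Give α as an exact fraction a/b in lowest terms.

F_att = 3/2·(g−p) = 3/2·(-1,11) = (-1.5000,16.5000)
o1: d²=85 > ρ²=35 → inactive
o2: d²=26 ≤ ρ²=35; F_rep = 34·(5,-1)/26² = (0.2515,-0.0503)
F = F_att + ΣF_rep = (-1.2485,16.4497)
Δp = p'−p = (-0.2497,3.2899); α = Δx/Fx = (-211/845) / (-211/169) = 1/5
check: Δy/Fy = (556/169) / (2780/169) = 1/5 ✓

α = 1/5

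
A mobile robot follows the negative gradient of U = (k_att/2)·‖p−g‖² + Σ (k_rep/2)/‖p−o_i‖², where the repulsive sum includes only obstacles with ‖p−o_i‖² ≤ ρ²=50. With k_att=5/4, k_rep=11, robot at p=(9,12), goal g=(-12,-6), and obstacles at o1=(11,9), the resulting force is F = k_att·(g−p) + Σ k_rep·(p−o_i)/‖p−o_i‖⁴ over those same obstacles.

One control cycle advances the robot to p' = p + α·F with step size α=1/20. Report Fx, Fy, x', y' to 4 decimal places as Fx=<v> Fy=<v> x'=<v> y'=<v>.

Fx=-26.3802 Fy=-22.3047 x'=7.6810 y'=10.8848

F_att = 5/4·(g−p) = 5/4·(-21,-18) = (-26.2500,-22.5000)
o1: d²=13 ≤ ρ²=50; F_rep = 11·(-2,3)/13² = (-0.1302,0.1953)
F = F_att + ΣF_rep = (-26.3802,-22.3047)
p' = p + 1/20·F = (7.6810,10.8848)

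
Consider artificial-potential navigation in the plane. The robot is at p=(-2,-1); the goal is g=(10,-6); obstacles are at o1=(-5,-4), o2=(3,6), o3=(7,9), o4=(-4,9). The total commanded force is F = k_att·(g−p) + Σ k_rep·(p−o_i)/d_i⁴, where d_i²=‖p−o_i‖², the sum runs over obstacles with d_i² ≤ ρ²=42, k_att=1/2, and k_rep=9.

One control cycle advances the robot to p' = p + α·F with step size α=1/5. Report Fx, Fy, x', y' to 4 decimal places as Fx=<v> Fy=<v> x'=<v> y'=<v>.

F_att = 1/2·(g−p) = 1/2·(12,-5) = (6.0000,-2.5000)
o1: d²=18 ≤ ρ²=42; F_rep = 9·(3,3)/18² = (0.0833,0.0833)
o2: d²=74 > ρ²=42 → inactive
o3: d²=181 > ρ²=42 → inactive
o4: d²=104 > ρ²=42 → inactive
F = F_att + ΣF_rep = (6.0833,-2.4167)
p' = p + 1/5·F = (-0.7833,-1.4833)

Fx=6.0833 Fy=-2.4167 x'=-0.7833 y'=-1.4833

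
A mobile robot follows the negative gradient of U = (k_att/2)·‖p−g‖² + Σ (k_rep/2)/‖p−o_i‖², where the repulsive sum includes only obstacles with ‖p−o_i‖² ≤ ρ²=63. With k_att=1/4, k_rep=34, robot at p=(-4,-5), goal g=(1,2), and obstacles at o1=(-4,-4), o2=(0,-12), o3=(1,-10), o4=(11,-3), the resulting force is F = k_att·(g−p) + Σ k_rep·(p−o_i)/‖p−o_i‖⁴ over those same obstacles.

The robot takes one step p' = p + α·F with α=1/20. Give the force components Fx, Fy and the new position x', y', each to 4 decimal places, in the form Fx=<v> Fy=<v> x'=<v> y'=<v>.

Fx=1.1820 Fy=-32.1820 x'=-3.9409 y'=-6.6091

F_att = 1/4·(g−p) = 1/4·(5,7) = (1.2500,1.7500)
o1: d²=1 ≤ ρ²=63; F_rep = 34·(0,-1)/1² = (0.0000,-34.0000)
o2: d²=65 > ρ²=63 → inactive
o3: d²=50 ≤ ρ²=63; F_rep = 34·(-5,5)/50² = (-0.0680,0.0680)
o4: d²=229 > ρ²=63 → inactive
F = F_att + ΣF_rep = (1.1820,-32.1820)
p' = p + 1/20·F = (-3.9409,-6.6091)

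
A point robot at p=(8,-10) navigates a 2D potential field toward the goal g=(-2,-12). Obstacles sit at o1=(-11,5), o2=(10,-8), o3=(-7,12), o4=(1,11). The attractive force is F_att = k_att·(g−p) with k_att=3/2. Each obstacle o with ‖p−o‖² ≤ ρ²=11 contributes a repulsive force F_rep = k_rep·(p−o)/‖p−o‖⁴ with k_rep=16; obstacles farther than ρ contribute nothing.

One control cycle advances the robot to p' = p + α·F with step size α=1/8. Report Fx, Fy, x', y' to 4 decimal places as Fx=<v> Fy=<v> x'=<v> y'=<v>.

F_att = 3/2·(g−p) = 3/2·(-10,-2) = (-15.0000,-3.0000)
o1: d²=586 > ρ²=11 → inactive
o2: d²=8 ≤ ρ²=11; F_rep = 16·(-2,-2)/8² = (-0.5000,-0.5000)
o3: d²=709 > ρ²=11 → inactive
o4: d²=490 > ρ²=11 → inactive
F = F_att + ΣF_rep = (-15.5000,-3.5000)
p' = p + 1/8·F = (6.0625,-10.4375)

Fx=-15.5000 Fy=-3.5000 x'=6.0625 y'=-10.4375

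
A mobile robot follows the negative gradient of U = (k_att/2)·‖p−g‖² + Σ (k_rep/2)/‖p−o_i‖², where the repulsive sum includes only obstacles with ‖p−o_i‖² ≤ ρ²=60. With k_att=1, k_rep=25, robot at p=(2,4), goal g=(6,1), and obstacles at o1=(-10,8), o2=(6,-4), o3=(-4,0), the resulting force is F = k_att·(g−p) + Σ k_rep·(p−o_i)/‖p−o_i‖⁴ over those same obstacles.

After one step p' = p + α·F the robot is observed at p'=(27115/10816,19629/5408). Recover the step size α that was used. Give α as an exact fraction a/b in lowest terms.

α = 1/8

F_att = 1·(g−p) = 1·(4,-3) = (4.0000,-3.0000)
o1: d²=160 > ρ²=60 → inactive
o2: d²=80 > ρ²=60 → inactive
o3: d²=52 ≤ ρ²=60; F_rep = 25·(6,4)/52² = (0.0555,0.0370)
F = F_att + ΣF_rep = (4.0555,-2.9630)
Δp = p'−p = (0.5069,-0.3704); α = Δx/Fx = (5483/10816) / (5483/1352) = 1/8
check: Δy/Fy = (-2003/5408) / (-2003/676) = 1/8 ✓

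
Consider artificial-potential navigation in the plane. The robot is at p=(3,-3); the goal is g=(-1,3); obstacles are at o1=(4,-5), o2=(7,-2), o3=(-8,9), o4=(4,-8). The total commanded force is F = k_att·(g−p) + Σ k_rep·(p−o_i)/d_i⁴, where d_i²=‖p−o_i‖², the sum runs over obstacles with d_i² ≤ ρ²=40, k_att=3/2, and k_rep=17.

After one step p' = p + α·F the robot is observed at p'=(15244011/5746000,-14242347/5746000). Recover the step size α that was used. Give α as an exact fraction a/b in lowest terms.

α = 1/20

F_att = 3/2·(g−p) = 3/2·(-4,6) = (-6.0000,9.0000)
o1: d²=5 ≤ ρ²=40; F_rep = 17·(-1,2)/5² = (-0.6800,1.3600)
o2: d²=17 ≤ ρ²=40; F_rep = 17·(-4,-1)/17² = (-0.2353,-0.0588)
o3: d²=265 > ρ²=40 → inactive
o4: d²=26 ≤ ρ²=40; F_rep = 17·(-1,5)/26² = (-0.0251,0.1257)
F = F_att + ΣF_rep = (-6.9404,10.4269)
Δp = p'−p = (-0.3470,0.5213); α = Δx/Fx = (-1993989/5746000) / (-1993989/287300) = 1/20
check: Δy/Fy = (2995653/5746000) / (2995653/287300) = 1/20 ✓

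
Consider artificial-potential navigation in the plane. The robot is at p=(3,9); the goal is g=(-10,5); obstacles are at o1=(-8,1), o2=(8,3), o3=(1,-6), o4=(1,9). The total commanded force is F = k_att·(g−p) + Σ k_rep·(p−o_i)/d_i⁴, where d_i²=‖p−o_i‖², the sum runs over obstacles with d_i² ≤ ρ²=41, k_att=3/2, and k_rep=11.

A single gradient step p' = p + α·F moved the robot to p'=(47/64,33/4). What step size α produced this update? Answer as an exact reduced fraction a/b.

α = 1/8

F_att = 3/2·(g−p) = 3/2·(-13,-4) = (-19.5000,-6.0000)
o1: d²=185 > ρ²=41 → inactive
o2: d²=61 > ρ²=41 → inactive
o3: d²=229 > ρ²=41 → inactive
o4: d²=4 ≤ ρ²=41; F_rep = 11·(2,0)/4² = (1.3750,0.0000)
F = F_att + ΣF_rep = (-18.1250,-6.0000)
Δp = p'−p = (-2.2656,-0.7500); α = Δx/Fx = (-145/64) / (-145/8) = 1/8
check: Δy/Fy = (-3/4) / (-6) = 1/8 ✓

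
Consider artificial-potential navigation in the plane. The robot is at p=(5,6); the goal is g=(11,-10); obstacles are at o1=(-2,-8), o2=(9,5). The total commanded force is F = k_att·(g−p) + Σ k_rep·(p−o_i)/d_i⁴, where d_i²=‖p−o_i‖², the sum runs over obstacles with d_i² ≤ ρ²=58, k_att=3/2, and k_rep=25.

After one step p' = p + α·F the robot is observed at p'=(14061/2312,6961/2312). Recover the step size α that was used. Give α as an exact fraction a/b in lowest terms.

α = 1/8

F_att = 3/2·(g−p) = 3/2·(6,-16) = (9.0000,-24.0000)
o1: d²=245 > ρ²=58 → inactive
o2: d²=17 ≤ ρ²=58; F_rep = 25·(-4,1)/17² = (-0.3460,0.0865)
F = F_att + ΣF_rep = (8.6540,-23.9135)
Δp = p'−p = (1.0817,-2.9892); α = Δx/Fx = (2501/2312) / (2501/289) = 1/8
check: Δy/Fy = (-6911/2312) / (-6911/289) = 1/8 ✓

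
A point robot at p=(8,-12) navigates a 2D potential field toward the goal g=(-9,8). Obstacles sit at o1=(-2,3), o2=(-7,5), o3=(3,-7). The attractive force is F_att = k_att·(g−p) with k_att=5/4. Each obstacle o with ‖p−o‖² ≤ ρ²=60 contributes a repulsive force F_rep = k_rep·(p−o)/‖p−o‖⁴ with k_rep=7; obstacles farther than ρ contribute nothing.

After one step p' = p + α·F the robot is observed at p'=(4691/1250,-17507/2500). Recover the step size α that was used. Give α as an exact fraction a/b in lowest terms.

F_att = 5/4·(g−p) = 5/4·(-17,20) = (-21.2500,25.0000)
o1: d²=325 > ρ²=60 → inactive
o2: d²=514 > ρ²=60 → inactive
o3: d²=50 ≤ ρ²=60; F_rep = 7·(5,-5)/50² = (0.0140,-0.0140)
F = F_att + ΣF_rep = (-21.2360,24.9860)
Δp = p'−p = (-4.2472,4.9972); α = Δx/Fx = (-5309/1250) / (-5309/250) = 1/5
check: Δy/Fy = (12493/2500) / (12493/500) = 1/5 ✓

α = 1/5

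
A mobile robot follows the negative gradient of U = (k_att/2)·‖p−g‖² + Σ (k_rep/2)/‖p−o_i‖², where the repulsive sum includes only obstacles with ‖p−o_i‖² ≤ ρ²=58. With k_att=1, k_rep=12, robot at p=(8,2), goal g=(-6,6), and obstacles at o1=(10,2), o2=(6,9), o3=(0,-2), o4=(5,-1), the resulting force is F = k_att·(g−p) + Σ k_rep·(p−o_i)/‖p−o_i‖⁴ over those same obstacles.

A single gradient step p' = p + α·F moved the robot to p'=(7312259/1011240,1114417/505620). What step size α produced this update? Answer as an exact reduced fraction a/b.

α = 1/20

F_att = 1·(g−p) = 1·(-14,4) = (-14.0000,4.0000)
o1: d²=4 ≤ ρ²=58; F_rep = 12·(-2,0)/4² = (-1.5000,0.0000)
o2: d²=53 ≤ ρ²=58; F_rep = 12·(2,-7)/53² = (0.0085,-0.0299)
o3: d²=80 > ρ²=58 → inactive
o4: d²=18 ≤ ρ²=58; F_rep = 12·(3,3)/18² = (0.1111,0.1111)
F = F_att + ΣF_rep = (-15.3803,4.0812)
Δp = p'−p = (-0.7690,0.2041); α = Δx/Fx = (-777661/1011240) / (-777661/50562) = 1/20
check: Δy/Fy = (103177/505620) / (103177/25281) = 1/20 ✓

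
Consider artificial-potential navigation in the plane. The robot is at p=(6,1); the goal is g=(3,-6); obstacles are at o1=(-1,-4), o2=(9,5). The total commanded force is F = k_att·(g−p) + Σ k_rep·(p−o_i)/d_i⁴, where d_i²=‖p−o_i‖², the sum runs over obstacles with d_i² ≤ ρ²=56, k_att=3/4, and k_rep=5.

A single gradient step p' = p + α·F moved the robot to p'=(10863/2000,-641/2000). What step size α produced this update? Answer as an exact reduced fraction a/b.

F_att = 3/4·(g−p) = 3/4·(-3,-7) = (-2.2500,-5.2500)
o1: d²=74 > ρ²=56 → inactive
o2: d²=25 ≤ ρ²=56; F_rep = 5·(-3,-4)/25² = (-0.0240,-0.0320)
F = F_att + ΣF_rep = (-2.2740,-5.2820)
Δp = p'−p = (-0.5685,-1.3205); α = Δx/Fx = (-1137/2000) / (-1137/500) = 1/4
check: Δy/Fy = (-2641/2000) / (-2641/500) = 1/4 ✓

α = 1/4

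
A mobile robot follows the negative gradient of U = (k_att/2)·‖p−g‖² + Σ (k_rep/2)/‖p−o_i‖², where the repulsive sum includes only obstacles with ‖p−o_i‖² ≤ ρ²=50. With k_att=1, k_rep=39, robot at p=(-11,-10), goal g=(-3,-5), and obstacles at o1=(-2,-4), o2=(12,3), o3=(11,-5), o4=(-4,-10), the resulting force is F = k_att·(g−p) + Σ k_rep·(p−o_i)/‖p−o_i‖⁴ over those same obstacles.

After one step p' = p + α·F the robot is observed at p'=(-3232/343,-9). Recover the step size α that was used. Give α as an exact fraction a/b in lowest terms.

α = 1/5

F_att = 1·(g−p) = 1·(8,5) = (8.0000,5.0000)
o1: d²=117 > ρ²=50 → inactive
o2: d²=698 > ρ²=50 → inactive
o3: d²=509 > ρ²=50 → inactive
o4: d²=49 ≤ ρ²=50; F_rep = 39·(-7,0)/49² = (-0.1137,0.0000)
F = F_att + ΣF_rep = (7.8863,5.0000)
Δp = p'−p = (1.5773,1.0000); α = Δx/Fx = (541/343) / (2705/343) = 1/5
check: Δy/Fy = (1) / (5) = 1/5 ✓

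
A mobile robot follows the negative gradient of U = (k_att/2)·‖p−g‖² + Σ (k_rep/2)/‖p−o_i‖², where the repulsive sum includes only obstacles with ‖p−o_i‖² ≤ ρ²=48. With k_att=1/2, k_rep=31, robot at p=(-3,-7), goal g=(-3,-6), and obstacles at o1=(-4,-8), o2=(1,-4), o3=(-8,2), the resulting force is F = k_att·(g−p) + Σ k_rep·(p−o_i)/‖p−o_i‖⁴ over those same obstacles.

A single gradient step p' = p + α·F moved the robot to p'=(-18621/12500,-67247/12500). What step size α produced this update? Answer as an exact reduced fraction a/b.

α = 1/5

F_att = 1/2·(g−p) = 1/2·(0,1) = (0.0000,0.5000)
o1: d²=2 ≤ ρ²=48; F_rep = 31·(1,1)/2² = (7.7500,7.7500)
o2: d²=25 ≤ ρ²=48; F_rep = 31·(-4,-3)/25² = (-0.1984,-0.1488)
o3: d²=106 > ρ²=48 → inactive
F = F_att + ΣF_rep = (7.5516,8.1012)
Δp = p'−p = (1.5103,1.6202); α = Δx/Fx = (18879/12500) / (18879/2500) = 1/5
check: Δy/Fy = (20253/12500) / (20253/2500) = 1/5 ✓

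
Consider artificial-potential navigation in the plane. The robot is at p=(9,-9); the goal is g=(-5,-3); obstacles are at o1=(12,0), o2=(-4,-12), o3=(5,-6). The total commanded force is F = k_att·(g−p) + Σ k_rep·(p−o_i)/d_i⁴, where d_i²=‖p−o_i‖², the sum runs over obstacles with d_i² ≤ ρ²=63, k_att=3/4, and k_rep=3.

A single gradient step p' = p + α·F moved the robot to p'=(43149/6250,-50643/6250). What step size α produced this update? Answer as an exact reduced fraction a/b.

F_att = 3/4·(g−p) = 3/4·(-14,6) = (-10.5000,4.5000)
o1: d²=90 > ρ²=63 → inactive
o2: d²=178 > ρ²=63 → inactive
o3: d²=25 ≤ ρ²=63; F_rep = 3·(4,-3)/25² = (0.0192,-0.0144)
F = F_att + ΣF_rep = (-10.4808,4.4856)
Δp = p'−p = (-2.0962,0.8971); α = Δx/Fx = (-13101/6250) / (-13101/1250) = 1/5
check: Δy/Fy = (5607/6250) / (5607/1250) = 1/5 ✓

α = 1/5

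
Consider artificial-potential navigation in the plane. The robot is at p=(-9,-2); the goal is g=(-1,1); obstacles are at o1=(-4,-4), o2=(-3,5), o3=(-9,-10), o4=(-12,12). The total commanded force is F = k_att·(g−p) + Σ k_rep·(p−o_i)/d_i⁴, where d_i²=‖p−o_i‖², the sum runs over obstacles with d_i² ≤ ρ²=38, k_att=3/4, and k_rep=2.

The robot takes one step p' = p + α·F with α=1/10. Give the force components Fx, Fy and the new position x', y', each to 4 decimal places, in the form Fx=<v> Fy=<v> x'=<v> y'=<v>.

F_att = 3/4·(g−p) = 3/4·(8,3) = (6.0000,2.2500)
o1: d²=29 ≤ ρ²=38; F_rep = 2·(-5,2)/29² = (-0.0119,0.0048)
o2: d²=85 > ρ²=38 → inactive
o3: d²=64 > ρ²=38 → inactive
o4: d²=205 > ρ²=38 → inactive
F = F_att + ΣF_rep = (5.9881,2.2548)
p' = p + 1/10·F = (-8.4012,-1.7745)

Fx=5.9881 Fy=2.2548 x'=-8.4012 y'=-1.7745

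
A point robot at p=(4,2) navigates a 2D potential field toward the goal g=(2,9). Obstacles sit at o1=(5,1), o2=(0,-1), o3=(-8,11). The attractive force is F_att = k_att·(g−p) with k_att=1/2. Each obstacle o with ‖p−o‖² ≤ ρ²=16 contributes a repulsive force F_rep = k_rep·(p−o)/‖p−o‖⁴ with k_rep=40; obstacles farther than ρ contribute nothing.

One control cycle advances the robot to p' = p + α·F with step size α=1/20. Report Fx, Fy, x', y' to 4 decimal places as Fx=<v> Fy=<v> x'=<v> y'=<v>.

Fx=-11.0000 Fy=13.5000 x'=3.4500 y'=2.6750

F_att = 1/2·(g−p) = 1/2·(-2,7) = (-1.0000,3.5000)
o1: d²=2 ≤ ρ²=16; F_rep = 40·(-1,1)/2² = (-10.0000,10.0000)
o2: d²=25 > ρ²=16 → inactive
o3: d²=225 > ρ²=16 → inactive
F = F_att + ΣF_rep = (-11.0000,13.5000)
p' = p + 1/20·F = (3.4500,2.6750)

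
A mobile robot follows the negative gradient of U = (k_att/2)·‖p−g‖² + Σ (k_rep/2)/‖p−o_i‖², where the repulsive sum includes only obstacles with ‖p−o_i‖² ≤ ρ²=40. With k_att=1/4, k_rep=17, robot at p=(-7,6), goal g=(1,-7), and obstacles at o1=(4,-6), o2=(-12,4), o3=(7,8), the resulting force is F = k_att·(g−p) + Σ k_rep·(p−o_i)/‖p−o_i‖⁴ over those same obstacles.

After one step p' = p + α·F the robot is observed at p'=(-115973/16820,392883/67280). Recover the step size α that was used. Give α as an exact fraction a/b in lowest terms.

α = 1/20

F_att = 1/4·(g−p) = 1/4·(8,-13) = (2.0000,-3.2500)
o1: d²=265 > ρ²=40 → inactive
o2: d²=29 ≤ ρ²=40; F_rep = 17·(5,2)/29² = (0.1011,0.0404)
o3: d²=200 > ρ²=40 → inactive
F = F_att + ΣF_rep = (2.1011,-3.2096)
Δp = p'−p = (0.1051,-0.1605); α = Δx/Fx = (1767/16820) / (1767/841) = 1/20
check: Δy/Fy = (-10797/67280) / (-10797/3364) = 1/20 ✓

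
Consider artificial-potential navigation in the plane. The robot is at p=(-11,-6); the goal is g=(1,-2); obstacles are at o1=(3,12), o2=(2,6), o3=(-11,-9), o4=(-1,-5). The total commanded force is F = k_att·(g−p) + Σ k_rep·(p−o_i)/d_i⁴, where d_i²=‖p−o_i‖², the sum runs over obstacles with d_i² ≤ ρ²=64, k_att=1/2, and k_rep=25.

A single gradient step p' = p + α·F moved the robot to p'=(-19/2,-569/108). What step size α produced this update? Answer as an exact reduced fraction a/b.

F_att = 1/2·(g−p) = 1/2·(12,4) = (6.0000,2.0000)
o1: d²=520 > ρ²=64 → inactive
o2: d²=313 > ρ²=64 → inactive
o3: d²=9 ≤ ρ²=64; F_rep = 25·(0,3)/9² = (0.0000,0.9259)
o4: d²=101 > ρ²=64 → inactive
F = F_att + ΣF_rep = (6.0000,2.9259)
Δp = p'−p = (1.5000,0.7315); α = Δx/Fx = (3/2) / (6) = 1/4
check: Δy/Fy = (79/108) / (79/27) = 1/4 ✓

α = 1/4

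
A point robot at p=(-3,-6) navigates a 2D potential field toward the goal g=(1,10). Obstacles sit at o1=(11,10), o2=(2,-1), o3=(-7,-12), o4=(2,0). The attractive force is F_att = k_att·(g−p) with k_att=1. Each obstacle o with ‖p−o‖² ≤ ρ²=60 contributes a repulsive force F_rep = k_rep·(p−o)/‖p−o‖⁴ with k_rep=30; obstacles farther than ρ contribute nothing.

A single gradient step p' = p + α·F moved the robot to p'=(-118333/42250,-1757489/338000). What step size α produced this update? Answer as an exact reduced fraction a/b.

F_att = 1·(g−p) = 1·(4,16) = (4.0000,16.0000)
o1: d²=452 > ρ²=60 → inactive
o2: d²=50 ≤ ρ²=60; F_rep = 30·(-5,-5)/50² = (-0.0600,-0.0600)
o3: d²=52 ≤ ρ²=60; F_rep = 30·(4,6)/52² = (0.0444,0.0666)
o4: d²=61 > ρ²=60 → inactive
F = F_att + ΣF_rep = (3.9844,16.0066)
Δp = p'−p = (0.1992,0.8003); α = Δx/Fx = (8417/42250) / (16834/4225) = 1/20
check: Δy/Fy = (270511/338000) / (270511/16900) = 1/20 ✓

α = 1/20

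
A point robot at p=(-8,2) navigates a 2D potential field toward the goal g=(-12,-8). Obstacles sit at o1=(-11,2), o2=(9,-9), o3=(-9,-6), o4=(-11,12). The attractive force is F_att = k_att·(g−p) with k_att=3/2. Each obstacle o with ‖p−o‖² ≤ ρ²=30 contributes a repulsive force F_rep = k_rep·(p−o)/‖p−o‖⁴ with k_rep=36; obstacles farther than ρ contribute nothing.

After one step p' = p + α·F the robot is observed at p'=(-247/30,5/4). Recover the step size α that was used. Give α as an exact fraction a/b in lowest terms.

F_att = 3/2·(g−p) = 3/2·(-4,-10) = (-6.0000,-15.0000)
o1: d²=9 ≤ ρ²=30; F_rep = 36·(3,0)/9² = (1.3333,0.0000)
o2: d²=410 > ρ²=30 → inactive
o3: d²=65 > ρ²=30 → inactive
o4: d²=109 > ρ²=30 → inactive
F = F_att + ΣF_rep = (-4.6667,-15.0000)
Δp = p'−p = (-0.2333,-0.7500); α = Δx/Fx = (-7/30) / (-14/3) = 1/20
check: Δy/Fy = (-3/4) / (-15) = 1/20 ✓

α = 1/20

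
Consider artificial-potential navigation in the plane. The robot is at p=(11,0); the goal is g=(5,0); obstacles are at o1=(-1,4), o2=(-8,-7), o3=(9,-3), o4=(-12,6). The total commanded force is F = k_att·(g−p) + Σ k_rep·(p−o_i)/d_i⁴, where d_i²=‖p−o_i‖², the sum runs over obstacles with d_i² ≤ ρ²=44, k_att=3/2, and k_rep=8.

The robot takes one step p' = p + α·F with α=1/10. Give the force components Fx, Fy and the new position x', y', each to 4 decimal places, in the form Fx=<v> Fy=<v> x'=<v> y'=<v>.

F_att = 3/2·(g−p) = 3/2·(-6,0) = (-9.0000,0.0000)
o1: d²=160 > ρ²=44 → inactive
o2: d²=410 > ρ²=44 → inactive
o3: d²=13 ≤ ρ²=44; F_rep = 8·(2,3)/13² = (0.0947,0.1420)
o4: d²=565 > ρ²=44 → inactive
F = F_att + ΣF_rep = (-8.9053,0.1420)
p' = p + 1/10·F = (10.1095,0.0142)

Fx=-8.9053 Fy=0.1420 x'=10.1095 y'=0.0142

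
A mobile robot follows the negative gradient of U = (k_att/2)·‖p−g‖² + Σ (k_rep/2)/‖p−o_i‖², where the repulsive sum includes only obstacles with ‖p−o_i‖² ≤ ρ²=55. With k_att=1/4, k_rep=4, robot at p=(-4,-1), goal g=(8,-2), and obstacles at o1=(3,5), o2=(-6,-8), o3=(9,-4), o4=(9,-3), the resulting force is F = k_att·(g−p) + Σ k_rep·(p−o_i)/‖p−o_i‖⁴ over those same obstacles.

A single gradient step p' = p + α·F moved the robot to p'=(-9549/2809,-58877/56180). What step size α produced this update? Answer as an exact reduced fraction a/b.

F_att = 1/4·(g−p) = 1/4·(12,-1) = (3.0000,-0.2500)
o1: d²=85 > ρ²=55 → inactive
o2: d²=53 ≤ ρ²=55; F_rep = 4·(2,7)/53² = (0.0028,0.0100)
o3: d²=178 > ρ²=55 → inactive
o4: d²=173 > ρ²=55 → inactive
F = F_att + ΣF_rep = (3.0028,-0.2400)
Δp = p'−p = (0.6006,-0.0480); α = Δx/Fx = (1687/2809) / (8435/2809) = 1/5
check: Δy/Fy = (-2697/56180) / (-2697/11236) = 1/5 ✓

α = 1/5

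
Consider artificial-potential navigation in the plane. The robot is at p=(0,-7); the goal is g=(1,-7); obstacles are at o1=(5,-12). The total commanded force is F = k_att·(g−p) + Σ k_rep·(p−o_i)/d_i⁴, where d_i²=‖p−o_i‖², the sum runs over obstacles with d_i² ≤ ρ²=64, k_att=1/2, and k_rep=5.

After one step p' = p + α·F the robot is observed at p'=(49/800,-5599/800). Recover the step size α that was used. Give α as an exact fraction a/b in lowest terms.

α = 1/8

F_att = 1/2·(g−p) = 1/2·(1,0) = (0.5000,0.0000)
o1: d²=50 ≤ ρ²=64; F_rep = 5·(-5,5)/50² = (-0.0100,0.0100)
F = F_att + ΣF_rep = (0.4900,0.0100)
Δp = p'−p = (0.0612,0.0013); α = Δx/Fx = (49/800) / (49/100) = 1/8
check: Δy/Fy = (1/800) / (1/100) = 1/8 ✓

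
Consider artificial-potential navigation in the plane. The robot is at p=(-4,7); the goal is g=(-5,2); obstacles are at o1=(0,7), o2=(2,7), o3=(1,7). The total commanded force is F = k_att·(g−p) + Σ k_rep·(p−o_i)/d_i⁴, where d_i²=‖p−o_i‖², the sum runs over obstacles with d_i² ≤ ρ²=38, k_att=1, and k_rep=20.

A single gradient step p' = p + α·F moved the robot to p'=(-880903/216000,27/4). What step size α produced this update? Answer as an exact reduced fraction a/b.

F_att = 1·(g−p) = 1·(-1,-5) = (-1.0000,-5.0000)
o1: d²=16 ≤ ρ²=38; F_rep = 20·(-4,0)/16² = (-0.3125,0.0000)
o2: d²=36 ≤ ρ²=38; F_rep = 20·(-6,0)/36² = (-0.0926,0.0000)
o3: d²=25 ≤ ρ²=38; F_rep = 20·(-5,0)/25² = (-0.1600,0.0000)
F = F_att + ΣF_rep = (-1.5651,-5.0000)
Δp = p'−p = (-0.0783,-0.2500); α = Δx/Fx = (-16903/216000) / (-16903/10800) = 1/20
check: Δy/Fy = (-1/4) / (-5) = 1/20 ✓

α = 1/20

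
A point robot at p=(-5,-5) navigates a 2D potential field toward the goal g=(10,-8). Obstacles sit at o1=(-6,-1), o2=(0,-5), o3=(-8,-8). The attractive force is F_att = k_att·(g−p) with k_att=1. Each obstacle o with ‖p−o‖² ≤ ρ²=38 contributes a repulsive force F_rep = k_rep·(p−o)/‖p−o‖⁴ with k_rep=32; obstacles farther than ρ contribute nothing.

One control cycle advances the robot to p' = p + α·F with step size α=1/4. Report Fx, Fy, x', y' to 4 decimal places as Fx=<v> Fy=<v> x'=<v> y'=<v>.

F_att = 1·(g−p) = 1·(15,-3) = (15.0000,-3.0000)
o1: d²=17 ≤ ρ²=38; F_rep = 32·(1,-4)/17² = (0.1107,-0.4429)
o2: d²=25 ≤ ρ²=38; F_rep = 32·(-5,0)/25² = (-0.2560,0.0000)
o3: d²=18 ≤ ρ²=38; F_rep = 32·(3,3)/18² = (0.2963,0.2963)
F = F_att + ΣF_rep = (15.1510,-3.1466)
p' = p + 1/4·F = (-1.2122,-5.7867)

Fx=15.1510 Fy=-3.1466 x'=-1.2122 y'=-5.7867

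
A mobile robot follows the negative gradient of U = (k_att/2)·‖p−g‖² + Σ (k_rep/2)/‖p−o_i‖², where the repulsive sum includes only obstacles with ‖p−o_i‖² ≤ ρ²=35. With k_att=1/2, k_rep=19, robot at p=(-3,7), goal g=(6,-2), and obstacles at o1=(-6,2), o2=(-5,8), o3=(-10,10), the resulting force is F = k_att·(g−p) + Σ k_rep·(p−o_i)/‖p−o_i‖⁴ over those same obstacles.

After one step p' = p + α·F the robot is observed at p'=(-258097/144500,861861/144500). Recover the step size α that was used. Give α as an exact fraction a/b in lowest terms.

α = 1/5

F_att = 1/2·(g−p) = 1/2·(9,-9) = (4.5000,-4.5000)
o1: d²=34 ≤ ρ²=35; F_rep = 19·(3,5)/34² = (0.0493,0.0822)
o2: d²=5 ≤ ρ²=35; F_rep = 19·(2,-1)/5² = (1.5200,-0.7600)
o3: d²=58 > ρ²=35 → inactive
F = F_att + ΣF_rep = (6.0693,-5.1778)
Δp = p'−p = (1.2139,-1.0356); α = Δx/Fx = (175403/144500) / (175403/28900) = 1/5
check: Δy/Fy = (-149639/144500) / (-149639/28900) = 1/5 ✓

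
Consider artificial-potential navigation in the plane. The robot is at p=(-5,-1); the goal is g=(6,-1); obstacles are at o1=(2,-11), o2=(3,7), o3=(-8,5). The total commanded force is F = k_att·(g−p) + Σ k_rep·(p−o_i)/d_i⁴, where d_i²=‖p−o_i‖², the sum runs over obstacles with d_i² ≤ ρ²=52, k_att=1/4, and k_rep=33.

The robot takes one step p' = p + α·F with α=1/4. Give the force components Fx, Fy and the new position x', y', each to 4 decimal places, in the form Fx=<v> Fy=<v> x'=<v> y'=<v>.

Fx=2.7989 Fy=-0.0978 x'=-4.3003 y'=-1.0244

F_att = 1/4·(g−p) = 1/4·(11,0) = (2.7500,0.0000)
o1: d²=149 > ρ²=52 → inactive
o2: d²=128 > ρ²=52 → inactive
o3: d²=45 ≤ ρ²=52; F_rep = 33·(3,-6)/45² = (0.0489,-0.0978)
F = F_att + ΣF_rep = (2.7989,-0.0978)
p' = p + 1/4·F = (-4.3003,-1.0244)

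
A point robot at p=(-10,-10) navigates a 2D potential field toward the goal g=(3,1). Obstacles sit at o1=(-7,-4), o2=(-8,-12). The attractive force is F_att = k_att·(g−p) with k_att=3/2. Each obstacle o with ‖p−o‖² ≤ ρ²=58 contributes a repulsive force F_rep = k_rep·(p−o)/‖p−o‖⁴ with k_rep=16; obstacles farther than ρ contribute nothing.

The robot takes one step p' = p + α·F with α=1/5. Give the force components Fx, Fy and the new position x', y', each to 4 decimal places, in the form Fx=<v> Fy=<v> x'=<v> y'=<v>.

Fx=18.9763 Fy=16.9526 x'=-6.2047 y'=-6.6095

F_att = 3/2·(g−p) = 3/2·(13,11) = (19.5000,16.5000)
o1: d²=45 ≤ ρ²=58; F_rep = 16·(-3,-6)/45² = (-0.0237,-0.0474)
o2: d²=8 ≤ ρ²=58; F_rep = 16·(-2,2)/8² = (-0.5000,0.5000)
F = F_att + ΣF_rep = (18.9763,16.9526)
p' = p + 1/5·F = (-6.2047,-6.6095)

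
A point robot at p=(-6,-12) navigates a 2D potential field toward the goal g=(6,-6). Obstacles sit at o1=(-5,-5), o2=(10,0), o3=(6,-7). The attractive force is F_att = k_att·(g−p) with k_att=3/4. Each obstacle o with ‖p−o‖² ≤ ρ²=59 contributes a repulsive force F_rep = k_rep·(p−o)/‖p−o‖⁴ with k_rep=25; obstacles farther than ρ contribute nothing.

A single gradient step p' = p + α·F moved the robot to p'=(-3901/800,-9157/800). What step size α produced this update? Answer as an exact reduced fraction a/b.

α = 1/8

F_att = 3/4·(g−p) = 3/4·(12,6) = (9.0000,4.5000)
o1: d²=50 ≤ ρ²=59; F_rep = 25·(-1,-7)/50² = (-0.0100,-0.0700)
o2: d²=400 > ρ²=59 → inactive
o3: d²=169 > ρ²=59 → inactive
F = F_att + ΣF_rep = (8.9900,4.4300)
Δp = p'−p = (1.1238,0.5537); α = Δx/Fx = (899/800) / (899/100) = 1/8
check: Δy/Fy = (443/800) / (443/100) = 1/8 ✓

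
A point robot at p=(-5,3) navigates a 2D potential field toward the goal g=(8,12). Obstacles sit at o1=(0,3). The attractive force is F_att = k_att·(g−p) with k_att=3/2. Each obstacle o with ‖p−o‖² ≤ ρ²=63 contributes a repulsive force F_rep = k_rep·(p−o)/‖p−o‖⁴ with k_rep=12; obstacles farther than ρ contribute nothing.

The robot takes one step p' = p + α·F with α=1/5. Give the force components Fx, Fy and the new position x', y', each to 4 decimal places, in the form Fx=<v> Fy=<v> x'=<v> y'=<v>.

F_att = 3/2·(g−p) = 3/2·(13,9) = (19.5000,13.5000)
o1: d²=25 ≤ ρ²=63; F_rep = 12·(-5,0)/25² = (-0.0960,0.0000)
F = F_att + ΣF_rep = (19.4040,13.5000)
p' = p + 1/5·F = (-1.1192,5.7000)

Fx=19.4040 Fy=13.5000 x'=-1.1192 y'=5.7000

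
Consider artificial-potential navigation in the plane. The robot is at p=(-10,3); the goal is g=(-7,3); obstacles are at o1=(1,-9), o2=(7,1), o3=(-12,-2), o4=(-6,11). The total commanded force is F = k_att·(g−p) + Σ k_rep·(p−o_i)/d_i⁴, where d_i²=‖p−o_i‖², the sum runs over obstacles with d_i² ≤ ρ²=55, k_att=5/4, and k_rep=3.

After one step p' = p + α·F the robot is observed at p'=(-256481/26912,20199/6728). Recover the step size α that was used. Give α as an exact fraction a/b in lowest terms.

α = 1/8

F_att = 5/4·(g−p) = 5/4·(3,0) = (3.7500,0.0000)
o1: d²=265 > ρ²=55 → inactive
o2: d²=293 > ρ²=55 → inactive
o3: d²=29 ≤ ρ²=55; F_rep = 3·(2,5)/29² = (0.0071,0.0178)
o4: d²=80 > ρ²=55 → inactive
F = F_att + ΣF_rep = (3.7571,0.0178)
Δp = p'−p = (0.4696,0.0022); α = Δx/Fx = (12639/26912) / (12639/3364) = 1/8
check: Δy/Fy = (15/6728) / (15/841) = 1/8 ✓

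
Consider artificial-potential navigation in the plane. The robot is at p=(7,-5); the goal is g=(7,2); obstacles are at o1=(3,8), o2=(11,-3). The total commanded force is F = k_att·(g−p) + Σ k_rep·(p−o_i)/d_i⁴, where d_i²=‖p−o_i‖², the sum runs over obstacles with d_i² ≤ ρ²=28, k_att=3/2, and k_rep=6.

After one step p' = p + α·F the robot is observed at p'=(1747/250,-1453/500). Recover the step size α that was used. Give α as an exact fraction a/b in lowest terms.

F_att = 3/2·(g−p) = 3/2·(0,7) = (0.0000,10.5000)
o1: d²=185 > ρ²=28 → inactive
o2: d²=20 ≤ ρ²=28; F_rep = 6·(-4,-2)/20² = (-0.0600,-0.0300)
F = F_att + ΣF_rep = (-0.0600,10.4700)
Δp = p'−p = (-0.0120,2.0940); α = Δx/Fx = (-3/250) / (-3/50) = 1/5
check: Δy/Fy = (1047/500) / (1047/100) = 1/5 ✓

α = 1/5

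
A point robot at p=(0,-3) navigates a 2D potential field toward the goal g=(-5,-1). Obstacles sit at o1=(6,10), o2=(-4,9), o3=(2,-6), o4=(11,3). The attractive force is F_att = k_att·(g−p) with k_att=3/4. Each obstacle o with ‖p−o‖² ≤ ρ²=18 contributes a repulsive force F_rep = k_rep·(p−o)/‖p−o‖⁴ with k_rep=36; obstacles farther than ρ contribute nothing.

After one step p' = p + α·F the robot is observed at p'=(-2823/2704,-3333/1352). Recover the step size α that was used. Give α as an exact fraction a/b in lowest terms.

α = 1/4

F_att = 3/4·(g−p) = 3/4·(-5,2) = (-3.7500,1.5000)
o1: d²=205 > ρ²=18 → inactive
o2: d²=160 > ρ²=18 → inactive
o3: d²=13 ≤ ρ²=18; F_rep = 36·(-2,3)/13² = (-0.4260,0.6391)
o4: d²=157 > ρ²=18 → inactive
F = F_att + ΣF_rep = (-4.1760,2.1391)
Δp = p'−p = (-1.0440,0.5348); α = Δx/Fx = (-2823/2704) / (-2823/676) = 1/4
check: Δy/Fy = (723/1352) / (723/338) = 1/4 ✓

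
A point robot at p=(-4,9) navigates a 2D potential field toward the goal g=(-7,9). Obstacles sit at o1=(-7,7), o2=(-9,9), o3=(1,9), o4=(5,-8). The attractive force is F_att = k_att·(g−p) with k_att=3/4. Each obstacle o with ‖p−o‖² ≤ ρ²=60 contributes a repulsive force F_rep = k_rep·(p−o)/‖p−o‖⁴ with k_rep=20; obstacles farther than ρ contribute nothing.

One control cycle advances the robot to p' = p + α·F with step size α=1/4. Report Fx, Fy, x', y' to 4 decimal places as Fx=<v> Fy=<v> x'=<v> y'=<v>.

F_att = 3/4·(g−p) = 3/4·(-3,0) = (-2.2500,0.0000)
o1: d²=13 ≤ ρ²=60; F_rep = 20·(3,2)/13² = (0.3550,0.2367)
o2: d²=25 ≤ ρ²=60; F_rep = 20·(5,0)/25² = (0.1600,0.0000)
o3: d²=25 ≤ ρ²=60; F_rep = 20·(-5,0)/25² = (-0.1600,0.0000)
o4: d²=370 > ρ²=60 → inactive
F = F_att + ΣF_rep = (-1.8950,0.2367)
p' = p + 1/4·F = (-4.4737,9.0592)

Fx=-1.8950 Fy=0.2367 x'=-4.4737 y'=9.0592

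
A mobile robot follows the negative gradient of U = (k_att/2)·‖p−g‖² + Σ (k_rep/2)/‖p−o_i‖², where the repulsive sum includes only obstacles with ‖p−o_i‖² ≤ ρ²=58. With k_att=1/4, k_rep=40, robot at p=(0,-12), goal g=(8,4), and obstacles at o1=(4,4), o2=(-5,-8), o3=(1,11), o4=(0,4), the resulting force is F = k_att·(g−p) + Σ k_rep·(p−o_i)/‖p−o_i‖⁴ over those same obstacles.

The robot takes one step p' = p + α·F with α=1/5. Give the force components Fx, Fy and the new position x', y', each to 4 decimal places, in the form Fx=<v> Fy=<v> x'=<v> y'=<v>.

Fx=2.1190 Fy=3.9048 x'=0.4238 y'=-11.2190

F_att = 1/4·(g−p) = 1/4·(8,16) = (2.0000,4.0000)
o1: d²=272 > ρ²=58 → inactive
o2: d²=41 ≤ ρ²=58; F_rep = 40·(5,-4)/41² = (0.1190,-0.0952)
o3: d²=530 > ρ²=58 → inactive
o4: d²=256 > ρ²=58 → inactive
F = F_att + ΣF_rep = (2.1190,3.9048)
p' = p + 1/5·F = (0.4238,-11.2190)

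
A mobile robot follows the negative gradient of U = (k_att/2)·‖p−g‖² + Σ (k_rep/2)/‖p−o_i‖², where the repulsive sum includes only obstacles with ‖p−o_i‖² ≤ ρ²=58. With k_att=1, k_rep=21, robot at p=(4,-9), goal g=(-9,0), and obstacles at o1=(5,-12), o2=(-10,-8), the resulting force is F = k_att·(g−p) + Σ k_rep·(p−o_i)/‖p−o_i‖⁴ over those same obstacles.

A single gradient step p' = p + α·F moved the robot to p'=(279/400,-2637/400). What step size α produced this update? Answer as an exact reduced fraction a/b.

α = 1/4

F_att = 1·(g−p) = 1·(-13,9) = (-13.0000,9.0000)
o1: d²=10 ≤ ρ²=58; F_rep = 21·(-1,3)/10² = (-0.2100,0.6300)
o2: d²=197 > ρ²=58 → inactive
F = F_att + ΣF_rep = (-13.2100,9.6300)
Δp = p'−p = (-3.3025,2.4075); α = Δx/Fx = (-1321/400) / (-1321/100) = 1/4
check: Δy/Fy = (963/400) / (963/100) = 1/4 ✓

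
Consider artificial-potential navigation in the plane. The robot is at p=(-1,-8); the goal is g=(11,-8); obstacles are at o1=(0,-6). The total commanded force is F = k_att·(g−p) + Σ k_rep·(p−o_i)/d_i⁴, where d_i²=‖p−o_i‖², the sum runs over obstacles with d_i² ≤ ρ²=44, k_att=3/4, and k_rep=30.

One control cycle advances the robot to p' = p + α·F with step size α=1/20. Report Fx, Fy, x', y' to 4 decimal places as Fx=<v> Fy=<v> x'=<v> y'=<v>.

Fx=7.8000 Fy=-2.4000 x'=-0.6100 y'=-8.1200

F_att = 3/4·(g−p) = 3/4·(12,0) = (9.0000,0.0000)
o1: d²=5 ≤ ρ²=44; F_rep = 30·(-1,-2)/5² = (-1.2000,-2.4000)
F = F_att + ΣF_rep = (7.8000,-2.4000)
p' = p + 1/20·F = (-0.6100,-8.1200)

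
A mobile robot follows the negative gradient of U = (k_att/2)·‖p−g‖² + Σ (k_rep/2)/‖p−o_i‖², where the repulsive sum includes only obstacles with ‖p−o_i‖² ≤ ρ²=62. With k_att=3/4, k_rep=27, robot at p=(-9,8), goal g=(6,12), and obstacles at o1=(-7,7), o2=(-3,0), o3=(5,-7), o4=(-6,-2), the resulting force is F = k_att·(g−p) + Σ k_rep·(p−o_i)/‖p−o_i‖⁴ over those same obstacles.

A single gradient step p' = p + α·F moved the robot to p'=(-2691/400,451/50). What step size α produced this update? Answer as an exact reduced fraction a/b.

F_att = 3/4·(g−p) = 3/4·(15,4) = (11.2500,3.0000)
o1: d²=5 ≤ ρ²=62; F_rep = 27·(-2,1)/5² = (-2.1600,1.0800)
o2: d²=100 > ρ²=62 → inactive
o3: d²=421 > ρ²=62 → inactive
o4: d²=109 > ρ²=62 → inactive
F = F_att + ΣF_rep = (9.0900,4.0800)
Δp = p'−p = (2.2725,1.0200); α = Δx/Fx = (909/400) / (909/100) = 1/4
check: Δy/Fy = (51/50) / (102/25) = 1/4 ✓

α = 1/4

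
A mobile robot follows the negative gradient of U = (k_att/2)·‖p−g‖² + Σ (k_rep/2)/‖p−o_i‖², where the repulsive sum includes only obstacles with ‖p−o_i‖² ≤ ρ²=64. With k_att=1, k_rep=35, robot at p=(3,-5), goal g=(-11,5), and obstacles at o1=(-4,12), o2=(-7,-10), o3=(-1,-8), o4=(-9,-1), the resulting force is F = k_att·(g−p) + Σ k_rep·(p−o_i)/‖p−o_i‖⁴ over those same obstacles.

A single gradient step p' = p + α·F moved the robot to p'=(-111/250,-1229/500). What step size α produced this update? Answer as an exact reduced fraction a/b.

α = 1/4

F_att = 1·(g−p) = 1·(-14,10) = (-14.0000,10.0000)
o1: d²=338 > ρ²=64 → inactive
o2: d²=125 > ρ²=64 → inactive
o3: d²=25 ≤ ρ²=64; F_rep = 35·(4,3)/25² = (0.2240,0.1680)
o4: d²=160 > ρ²=64 → inactive
F = F_att + ΣF_rep = (-13.7760,10.1680)
Δp = p'−p = (-3.4440,2.5420); α = Δx/Fx = (-861/250) / (-1722/125) = 1/4
check: Δy/Fy = (1271/500) / (1271/125) = 1/4 ✓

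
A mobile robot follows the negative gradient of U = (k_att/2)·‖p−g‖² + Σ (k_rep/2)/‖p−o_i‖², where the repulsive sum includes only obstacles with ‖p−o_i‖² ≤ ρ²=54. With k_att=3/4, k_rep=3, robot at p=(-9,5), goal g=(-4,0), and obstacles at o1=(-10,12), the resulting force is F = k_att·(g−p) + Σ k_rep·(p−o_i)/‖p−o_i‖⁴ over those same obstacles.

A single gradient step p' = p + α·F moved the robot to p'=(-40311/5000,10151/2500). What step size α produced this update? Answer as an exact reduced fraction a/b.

F_att = 3/4·(g−p) = 3/4·(5,-5) = (3.7500,-3.7500)
o1: d²=50 ≤ ρ²=54; F_rep = 3·(1,-7)/50² = (0.0012,-0.0084)
F = F_att + ΣF_rep = (3.7512,-3.7584)
Δp = p'−p = (0.9378,-0.9396); α = Δx/Fx = (4689/5000) / (4689/1250) = 1/4
check: Δy/Fy = (-2349/2500) / (-2349/625) = 1/4 ✓

α = 1/4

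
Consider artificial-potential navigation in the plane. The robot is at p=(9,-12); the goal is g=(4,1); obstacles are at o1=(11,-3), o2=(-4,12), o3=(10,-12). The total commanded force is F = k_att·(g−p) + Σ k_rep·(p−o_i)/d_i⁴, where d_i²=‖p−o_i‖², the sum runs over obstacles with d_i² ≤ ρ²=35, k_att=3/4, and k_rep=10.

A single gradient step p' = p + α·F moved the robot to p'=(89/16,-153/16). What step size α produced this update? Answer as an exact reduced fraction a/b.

F_att = 3/4·(g−p) = 3/4·(-5,13) = (-3.7500,9.7500)
o1: d²=85 > ρ²=35 → inactive
o2: d²=745 > ρ²=35 → inactive
o3: d²=1 ≤ ρ²=35; F_rep = 10·(-1,0)/1² = (-10.0000,0.0000)
F = F_att + ΣF_rep = (-13.7500,9.7500)
Δp = p'−p = (-3.4375,2.4375); α = Δx/Fx = (-55/16) / (-55/4) = 1/4
check: Δy/Fy = (39/16) / (39/4) = 1/4 ✓

α = 1/4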